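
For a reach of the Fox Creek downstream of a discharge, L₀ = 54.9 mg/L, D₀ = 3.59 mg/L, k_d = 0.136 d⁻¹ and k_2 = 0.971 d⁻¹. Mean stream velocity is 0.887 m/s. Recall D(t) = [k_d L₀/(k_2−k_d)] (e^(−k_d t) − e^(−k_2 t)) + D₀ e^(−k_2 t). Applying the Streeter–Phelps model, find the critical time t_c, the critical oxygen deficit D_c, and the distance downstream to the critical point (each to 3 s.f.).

t_c = [1/(k_2−k_d)] ln[(k_2/k_d)(1 − D₀(k_2−k_d)/(k_d L₀))]
= [1/(0.971−0.136)] ln[(0.971/0.136)(1 − 3.59×0.8350/(0.136×54.9))]
= (1/0.8350) ln[7.140 × 0.5985] = 1.198 × ln(4.273) = 1.198 × 1.452 = 1.739 d.
L(t_c) = L₀ e^(−k_d t_c) = 54.9 × 0.7893 = 43.33 mg/L, and at the critical point k_2 D_c = k_d L, so D_c = (0.136/0.971) × 43.33 = 6.070 mg/L.
x_c = v t_c = 0.887 m/s × 1.739 d × 86400 s/d = 133300 m ≈ 133 km.

t_c ≈ 1.74 d; D_c ≈ 6.07 mg/L; x_c ≈ 133 km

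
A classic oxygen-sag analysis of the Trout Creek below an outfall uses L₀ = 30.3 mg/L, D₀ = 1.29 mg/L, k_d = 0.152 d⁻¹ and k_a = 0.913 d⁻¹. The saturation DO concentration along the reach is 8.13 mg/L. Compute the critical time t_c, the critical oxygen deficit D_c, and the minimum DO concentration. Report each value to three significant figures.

t_c ≈ 2.04 d; D_c ≈ 3.70 mg/L; min DO ≈ 4.43 mg/L

With k_a/k_d = 6.007 and 1 − D₀(k_a−k_d)/(k_d L₀) = 0.7868,
t_c = ln(6.007 × 0.7868) / (0.913 − 0.152) = ln(4.726) / 0.7610 = 1.553/0.7610 = 2.041 d.
D_c = (k_d/k_a) L₀ e^(−k_d t_c) = (0.152/0.913) × 30.3 × e^(−0.152×2.041) = 0.1665 × 30.3 × 0.7333 = 3.699 mg/L.
Minimum DO = C_s − D_c = 8.13 − 3.699 = 4.431 mg/L.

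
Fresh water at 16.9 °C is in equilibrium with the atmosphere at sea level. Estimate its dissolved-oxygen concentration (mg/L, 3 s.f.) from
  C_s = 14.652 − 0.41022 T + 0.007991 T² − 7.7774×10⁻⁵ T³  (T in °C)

C_s = 14.652 − 0.41022×16.9 + 0.007991×16.9² − 7.7774×10⁻⁵×16.9³ = 9.626 mg/L.

C_s ≈ 9.63 mg/L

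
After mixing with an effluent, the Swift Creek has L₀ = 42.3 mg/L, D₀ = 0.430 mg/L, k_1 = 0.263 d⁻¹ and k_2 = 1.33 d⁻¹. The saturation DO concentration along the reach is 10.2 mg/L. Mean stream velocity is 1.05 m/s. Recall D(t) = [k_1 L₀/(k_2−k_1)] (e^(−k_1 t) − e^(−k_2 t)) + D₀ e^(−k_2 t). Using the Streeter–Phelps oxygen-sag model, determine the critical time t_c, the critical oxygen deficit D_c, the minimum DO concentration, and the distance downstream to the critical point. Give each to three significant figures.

t_c ≈ 1.48 d; D_c ≈ 5.67 mg/L; min DO ≈ 4.53 mg/L; x_c ≈ 134 km

With k_2/k_1 = 5.057 and 1 − D₀(k_2−k_1)/(k_1 L₀) = 0.9588,
t_c = ln(5.057 × 0.9588) / (1.33 − 0.263) = ln(4.848) / 1.067 = 1.579/1.067 = 1.480 d.
D_c = (k_1/k_2) L₀ e^(−k_1 t_c) = (0.263/1.33) × 42.3 × e^(−0.263×1.480) = 0.1977 × 42.3 × 0.6777 = 5.668 mg/L.
Minimum DO = C_s − D_c = 10.2 − 5.668 = 4.532 mg/L.
x_c = v t_c = 1.05 m/s × 1.480 d × 86400 s/d = 134200 m ≈ 134 km.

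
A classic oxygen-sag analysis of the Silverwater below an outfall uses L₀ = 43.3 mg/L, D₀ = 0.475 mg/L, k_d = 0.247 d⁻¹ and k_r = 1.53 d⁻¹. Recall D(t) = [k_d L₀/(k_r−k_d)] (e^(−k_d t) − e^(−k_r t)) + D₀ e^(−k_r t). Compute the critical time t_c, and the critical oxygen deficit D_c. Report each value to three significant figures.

t_c ≈ 1.38 d; D_c ≈ 4.98 mg/L

t_c = [1/(k_r−k_d)] ln[(k_r/k_d)(1 − D₀(k_r−k_d)/(k_d L₀))]
= [1/(1.53−0.247)] ln[(1.53/0.247)(1 − 0.475×1.283/(0.247×43.3))]
= (1/1.283) ln[6.194 × 0.9430] = 0.7794 × ln(5.841) = 0.7794 × 1.765 = 1.376 d.
L(t_c) = L₀ e^(−k_d t_c) = 43.3 × 0.7119 = 30.83 mg/L, and at the critical point k_r D_c = k_d L, so D_c = (0.247/1.53) × 30.83 = 4.977 mg/L.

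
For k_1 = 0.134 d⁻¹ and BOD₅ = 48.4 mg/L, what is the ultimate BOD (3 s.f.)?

BOD₅ = L₀(1 − e^(−5k_1)) ⇒ L₀ = BOD₅ / (1 − e^(−5×0.134))
= 48.4 / (1 − 0.5117) = 48.4 / 0.4883 = 99.12 mg/L.

L₀ ≈ 99.1 mg/L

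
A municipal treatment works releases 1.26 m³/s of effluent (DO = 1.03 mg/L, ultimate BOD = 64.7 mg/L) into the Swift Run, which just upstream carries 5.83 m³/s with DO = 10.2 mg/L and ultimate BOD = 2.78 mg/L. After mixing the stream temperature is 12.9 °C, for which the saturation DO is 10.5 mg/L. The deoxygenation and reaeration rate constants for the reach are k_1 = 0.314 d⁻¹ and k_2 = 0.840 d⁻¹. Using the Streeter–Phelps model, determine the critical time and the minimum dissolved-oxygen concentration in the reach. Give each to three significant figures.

t_c ≈ 1.36 d; minimum DO ≈ 7.14 mg/L

Mixed DO = (5.83×10.2 + 1.26×1.03)/(5.83+1.26) = 60.76/7.090 = 8.570 mg/L.
Mixed L₀ = (5.83×2.78 + 1.26×64.7)/(7.090) = 97.73/7.090 = 13.78 mg/L.
Initial deficit D₀ = C_s − DO₀ = 10.5 − 8.570 = 1.930 mg/L.
t_c = (1/0.5260) ln[(0.840/0.314)(1 − 1.930×0.5260/(0.314×13.78))] = 1.901 × ln(2.048) = 1.363 d.
D_c = (0.314/0.840) × 13.78 × e^(−0.314×1.363) = 0.3738 × 13.78 × 0.6519 = 3.359 mg/L.
Minimum DO = 10.5 − 3.359 = 7.141 mg/L.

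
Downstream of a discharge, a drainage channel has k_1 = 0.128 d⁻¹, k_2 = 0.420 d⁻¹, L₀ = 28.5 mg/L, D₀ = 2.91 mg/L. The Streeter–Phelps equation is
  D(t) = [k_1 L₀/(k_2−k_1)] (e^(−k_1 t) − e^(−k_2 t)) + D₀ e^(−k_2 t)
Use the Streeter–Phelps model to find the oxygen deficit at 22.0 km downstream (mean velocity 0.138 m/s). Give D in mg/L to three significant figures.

D ≈ 5.45 mg/L

Travel time t = x/v = 22.0 km / (0.138 m/s) = 22000 m / 0.138 m/s = 159400 s = 1.845 d.
k_1 L₀/(k_2−k_1) = 0.128×28.5/(0.420−0.128) = 3.648/0.2920 = 12.49 mg/L.
e^(−k_1 t) = e^(−0.128×1.845) = 0.7896; e^(−k_2 t) = e^(−0.420×1.845) = 0.4607.
D = 12.49 × (0.7896 − 0.4607) + 2.91 × 0.4607 = 4.109 + 1.341 = 5.450 mg/L.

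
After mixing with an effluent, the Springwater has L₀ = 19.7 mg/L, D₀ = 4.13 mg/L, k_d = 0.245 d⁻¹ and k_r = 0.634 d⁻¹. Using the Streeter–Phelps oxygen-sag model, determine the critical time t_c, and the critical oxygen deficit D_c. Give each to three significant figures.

t_c = [1/(k_r−k_d)] ln[(k_r/k_d)(1 − D₀(k_r−k_d)/(k_d L₀))]
= [1/(0.634−0.245)] ln[(0.634/0.245)(1 − 4.13×0.3890/(0.245×19.7))]
= (1/0.3890) ln[2.588 × 0.6671] = 2.571 × ln(1.726) = 2.571 × 0.5460 = 1.404 d.
D_c = (k_d/k_r) L₀ e^(−k_d t_c) = (0.245/0.634) × 19.7 × e^(−0.245×1.404) = 0.3864 × 19.7 × 0.7090 = 5.397 mg/L.

t_c ≈ 1.40 d; D_c ≈ 5.40 mg/L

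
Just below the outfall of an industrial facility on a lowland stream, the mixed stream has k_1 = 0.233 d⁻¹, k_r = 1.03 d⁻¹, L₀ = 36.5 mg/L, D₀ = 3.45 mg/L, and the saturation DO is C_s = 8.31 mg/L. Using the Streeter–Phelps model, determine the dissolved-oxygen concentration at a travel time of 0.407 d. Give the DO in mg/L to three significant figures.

DO ≈ 3.35 mg/L

k_1 L₀/(k_r−k_1) = 0.233×36.5/(1.03−0.233) = 8.505/0.7970 = 10.67 mg/L.
e^(−k_1 t) = e^(−0.233×0.4070) = 0.9095; e^(−k_r t) = e^(−1.03×0.4070) = 0.6576.
D = 10.67 × (0.9095 − 0.6576) + 3.45 × 0.6576 = 2.689 + 2.269 = 4.957 mg/L.
DO = C_s − D = 8.31 − 4.957 = 3.353 mg/L.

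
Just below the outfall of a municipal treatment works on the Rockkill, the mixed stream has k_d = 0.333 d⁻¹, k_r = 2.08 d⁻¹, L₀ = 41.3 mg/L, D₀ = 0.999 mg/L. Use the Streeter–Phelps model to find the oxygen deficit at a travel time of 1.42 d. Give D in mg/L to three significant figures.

k_d L₀/(k_r−k_d) = 0.333×41.3/(2.08−0.333) = 13.75/1.747 = 7.872 mg/L.
e^(−k_d t) = e^(−0.333×1.420) = 0.6232; e^(−k_r t) = e^(−2.08×1.420) = 0.05215.
D = 7.872 × (0.6232 − 0.05215) + 0.999 × 0.05215 = 4.496 + 0.05210 = 4.548 mg/L.

D ≈ 4.55 mg/L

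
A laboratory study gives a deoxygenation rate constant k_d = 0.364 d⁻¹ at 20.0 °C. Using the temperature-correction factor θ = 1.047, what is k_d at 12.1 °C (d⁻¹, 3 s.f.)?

k_d(T₂) = k_d(T₁) · θ^(T₂−T₁) = 0.364 × 1.047^(12.1−20.0)
= 0.364 × 1.047^-7.90 = 0.364 × 0.6957 = 0.2532 d⁻¹.

k_d ≈ 0.253 d⁻¹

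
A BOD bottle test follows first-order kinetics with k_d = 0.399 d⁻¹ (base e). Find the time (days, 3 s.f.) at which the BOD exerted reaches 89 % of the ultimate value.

t ≈ 5.53 d

y/L₀ = 1 − e^(−k_d t) = 0.89 ⇒ e^(−k_d t) = 0.110
t = −ln(0.110) / 0.399 = 2.207 / 0.399 = 5.532 d.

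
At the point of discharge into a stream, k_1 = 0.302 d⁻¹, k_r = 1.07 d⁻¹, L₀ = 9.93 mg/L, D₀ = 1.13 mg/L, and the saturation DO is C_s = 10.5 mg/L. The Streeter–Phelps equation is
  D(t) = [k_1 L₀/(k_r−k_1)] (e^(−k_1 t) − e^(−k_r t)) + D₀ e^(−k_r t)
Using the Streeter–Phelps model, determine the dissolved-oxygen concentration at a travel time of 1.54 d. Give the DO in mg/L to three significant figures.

k_1 L₀/(k_r−k_1) = 0.302×9.93/(1.07−0.302) = 2.999/0.7680 = 3.905 mg/L.
e^(−k_1 t) = e^(−0.302×1.540) = 0.6281; e^(−k_r t) = e^(−1.07×1.540) = 0.1925.
D = 3.905 × (0.6281 − 0.1925) + 1.13 × 0.1925 = 1.701 + 0.2175 = 1.918 mg/L.
DO = C_s − D = 10.5 − 1.918 = 8.582 mg/L.

DO ≈ 8.58 mg/L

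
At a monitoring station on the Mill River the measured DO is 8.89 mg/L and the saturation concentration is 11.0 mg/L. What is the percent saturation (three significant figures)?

80.8 % saturation

% saturation = C/C_s × 100 = 8.89/11.0 × 100 = 80.8 %.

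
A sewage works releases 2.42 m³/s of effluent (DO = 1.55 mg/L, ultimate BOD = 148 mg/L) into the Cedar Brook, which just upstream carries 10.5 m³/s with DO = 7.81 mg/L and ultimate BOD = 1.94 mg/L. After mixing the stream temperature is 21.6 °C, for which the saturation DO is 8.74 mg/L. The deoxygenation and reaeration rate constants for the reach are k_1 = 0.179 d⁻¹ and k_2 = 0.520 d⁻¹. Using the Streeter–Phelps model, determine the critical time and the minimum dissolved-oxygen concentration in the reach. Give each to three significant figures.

Mixed DO = (10.5×7.81 + 2.42×1.55)/(10.5+2.42) = 85.76/12.92 = 6.637 mg/L.
Mixed L₀ = (10.5×1.94 + 2.42×148)/(12.92) = 378.5/12.92 = 29.30 mg/L.
Initial deficit D₀ = C_s − DO₀ = 8.74 − 6.637 = 2.103 mg/L.
t_c = (1/0.3410) ln[(0.520/0.179)(1 − 2.103×0.3410/(0.179×29.30))] = 2.933 × ln(2.508) = 2.696 d.
D_c = (0.179/0.520) × 29.30 × e^(−0.179×2.696) = 0.3442 × 29.30 × 0.6172 = 6.224 mg/L.
Minimum DO = 8.74 − 6.224 = 2.516 mg/L.

t_c ≈ 2.70 d; minimum DO ≈ 2.52 mg/L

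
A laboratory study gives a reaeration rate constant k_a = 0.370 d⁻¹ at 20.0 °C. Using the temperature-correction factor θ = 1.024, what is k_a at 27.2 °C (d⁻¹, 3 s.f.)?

k_a ≈ 0.439 d⁻¹

k_a(T₂) = k_a(T₁) · θ^(T₂−T₁) = 0.370 × 1.024^(27.2−20.0)
= 0.370 × 1.024^7.20 = 0.370 × 1.186 = 0.4389 d⁻¹.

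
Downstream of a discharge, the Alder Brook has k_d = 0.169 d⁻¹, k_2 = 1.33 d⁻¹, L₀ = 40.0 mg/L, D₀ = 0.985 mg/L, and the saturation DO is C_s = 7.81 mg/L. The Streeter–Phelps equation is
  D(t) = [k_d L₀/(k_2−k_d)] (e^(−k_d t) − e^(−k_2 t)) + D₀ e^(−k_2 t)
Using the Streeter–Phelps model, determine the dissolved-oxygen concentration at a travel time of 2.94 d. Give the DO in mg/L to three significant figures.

DO ≈ 4.36 mg/L

k_d L₀/(k_2−k_d) = 0.169×40.0/(1.33−0.169) = 6.760/1.161 = 5.823 mg/L.
e^(−k_d t) = e^(−0.169×2.940) = 0.6084; e^(−k_2 t) = e^(−1.33×2.940) = 0.02004.
D = 5.823 × (0.6084 − 0.02004) + 0.985 × 0.02004 = 3.426 + 0.01974 = 3.446 mg/L.
DO = C_s − D = 7.81 − 3.446 = 4.364 mg/L.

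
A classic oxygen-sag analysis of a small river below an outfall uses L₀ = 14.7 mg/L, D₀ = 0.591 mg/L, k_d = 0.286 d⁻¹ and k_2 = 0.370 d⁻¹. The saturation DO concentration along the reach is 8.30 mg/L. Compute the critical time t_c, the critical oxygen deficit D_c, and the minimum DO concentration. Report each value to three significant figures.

t_c = [1/(k_2−k_d)] ln[(k_2/k_d)(1 − D₀(k_2−k_d)/(k_d L₀))]
= [1/(0.370−0.286)] ln[(0.370/0.286)(1 − 0.591×0.08400/(0.286×14.7))]
= (1/0.08400) ln[1.294 × 0.9882] = 11.90 × ln(1.278) = 11.90 × 0.2456 = 2.924 d.
D_c = (k_d/k_2) L₀ e^(−k_d t_c) = (0.286/0.370) × 14.7 × e^(−0.286×2.924) = 0.7730 × 14.7 × 0.4333 = 4.923 mg/L.
Minimum DO = C_s − D_c = 8.30 − 4.923 = 3.377 mg/L.

t_c ≈ 2.92 d; D_c ≈ 4.92 mg/L; min DO ≈ 3.38 mg/L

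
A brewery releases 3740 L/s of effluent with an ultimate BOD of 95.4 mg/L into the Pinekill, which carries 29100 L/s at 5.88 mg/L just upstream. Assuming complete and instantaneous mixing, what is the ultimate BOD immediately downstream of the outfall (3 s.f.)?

Flow-weighted mixing: C = (Q_r C_r + Q_w C_w)/(Q_r + Q_w)
= (29100×5.88 + 3740×95.4)/(29100 + 3740) = 527900/32840 = 16.08 mg/L.

16.1 mg/L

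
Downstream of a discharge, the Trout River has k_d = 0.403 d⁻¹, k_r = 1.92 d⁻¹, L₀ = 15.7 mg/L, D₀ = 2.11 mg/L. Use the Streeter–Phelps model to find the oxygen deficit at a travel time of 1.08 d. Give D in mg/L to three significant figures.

D ≈ 2.44 mg/L

k_d L₀/(k_r−k_d) = 0.403×15.7/(1.92−0.403) = 6.327/1.517 = 4.171 mg/L.
e^(−k_d t) = e^(−0.403×1.080) = 0.6471; e^(−k_r t) = e^(−1.92×1.080) = 0.1257.
D = 4.171 × (0.6471 − 0.1257) + 2.11 × 0.1257 = 2.175 + 0.2653 = 2.440 mg/L.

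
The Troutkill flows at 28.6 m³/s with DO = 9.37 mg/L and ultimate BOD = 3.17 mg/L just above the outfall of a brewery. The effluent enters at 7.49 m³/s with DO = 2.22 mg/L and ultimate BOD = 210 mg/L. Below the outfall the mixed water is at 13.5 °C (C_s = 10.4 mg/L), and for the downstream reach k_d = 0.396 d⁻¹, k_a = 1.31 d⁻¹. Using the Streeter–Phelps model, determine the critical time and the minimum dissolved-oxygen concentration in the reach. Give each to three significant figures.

t_c ≈ 1.16 d; minimum DO ≈ 1.60 mg/L

Mixed DO = (28.6×9.37 + 7.49×2.22)/(28.6+7.49) = 284.6/36.09 = 7.886 mg/L.
Mixed L₀ = (28.6×3.17 + 7.49×210)/(36.09) = 1664/36.09 = 46.09 mg/L.
Initial deficit D₀ = C_s − DO₀ = 10.4 − 7.886 = 2.514 mg/L.
t_c = (1/0.9140) ln[(1.31/0.396)(1 − 2.514×0.9140/(0.396×46.09))] = 1.094 × ln(2.892) = 1.162 d.
D_c = (0.396/1.31) × 46.09 × e^(−0.396×1.162) = 0.3023 × 46.09 × 0.6313 = 8.796 mg/L.
Minimum DO = 10.4 − 8.796 = 1.604 mg/L.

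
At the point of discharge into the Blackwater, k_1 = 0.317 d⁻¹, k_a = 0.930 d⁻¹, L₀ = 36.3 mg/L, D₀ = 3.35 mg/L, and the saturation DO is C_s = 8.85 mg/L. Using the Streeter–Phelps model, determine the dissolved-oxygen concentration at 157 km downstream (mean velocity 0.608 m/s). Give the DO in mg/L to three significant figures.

Travel time t = x/v = 157 km / (0.608 m/s) = 157000 m / 0.608 m/s = 258200 s = 2.989 d.
k_1 L₀/(k_a−k_1) = 0.317×36.3/(0.930−0.317) = 11.51/0.6130 = 18.77 mg/L.
e^(−k_1 t) = e^(−0.317×2.989) = 0.3877; e^(−k_a t) = e^(−0.930×2.989) = 0.06207.
D = 18.77 × (0.3877 − 0.06207) + 3.35 × 0.06207 = 6.113 + 0.2079 = 6.321 mg/L.
DO = C_s − D = 8.85 − 6.321 = 2.529 mg/L.

DO ≈ 2.53 mg/L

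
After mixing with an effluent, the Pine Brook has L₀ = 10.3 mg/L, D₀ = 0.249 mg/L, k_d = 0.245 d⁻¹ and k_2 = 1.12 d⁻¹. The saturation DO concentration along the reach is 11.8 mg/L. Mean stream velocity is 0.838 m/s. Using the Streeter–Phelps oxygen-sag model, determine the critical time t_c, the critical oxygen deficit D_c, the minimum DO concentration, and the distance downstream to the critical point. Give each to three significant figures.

t_c = [1/(k_2−k_d)] ln[(k_2/k_d)(1 − D₀(k_2−k_d)/(k_d L₀))]
= [1/(1.12−0.245)] ln[(1.12/0.245)(1 − 0.249×0.8750/(0.245×10.3))]
= (1/0.8750) ln[4.571 × 0.9137] = 1.143 × ln(4.177) = 1.143 × 1.430 = 1.634 d.
L(t_c) = L₀ e^(−k_d t_c) = 10.3 × 0.6701 = 6.902 mg/L, and at the critical point k_2 D_c = k_d L, so D_c = (0.245/1.12) × 6.902 = 1.510 mg/L.
Minimum DO = C_s − D_c = 11.8 − 1.510 = 10.29 mg/L.
x_c = v t_c = 0.838 m/s × 1.634 d × 86400 s/d = 118300 m ≈ 118 km.

t_c ≈ 1.63 d; D_c ≈ 1.51 mg/L; min DO ≈ 10.3 mg/L; x_c ≈ 118 km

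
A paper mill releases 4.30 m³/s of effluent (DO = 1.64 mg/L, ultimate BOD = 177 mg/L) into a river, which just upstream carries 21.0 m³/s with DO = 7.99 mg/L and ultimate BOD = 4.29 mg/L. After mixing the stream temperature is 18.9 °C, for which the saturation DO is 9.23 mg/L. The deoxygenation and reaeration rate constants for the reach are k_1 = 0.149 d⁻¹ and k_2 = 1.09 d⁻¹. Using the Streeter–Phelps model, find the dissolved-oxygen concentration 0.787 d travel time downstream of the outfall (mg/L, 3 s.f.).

DO ≈ 5.77 mg/L

Mixed DO = (21.0×7.99 + 4.30×1.64)/(21.0+4.30) = 174.8/25.30 = 6.911 mg/L.
Mixed L₀ = (21.0×4.29 + 4.30×177)/(25.30) = 851.2/25.30 = 33.64 mg/L.
Initial deficit D₀ = C_s − DO₀ = 9.23 − 6.911 = 2.319 mg/L.
D(0.787) = [0.149×33.64/(1.09−0.149)](e^(−0.149×0.787) − e^(−1.09×0.787)) + 2.319 e^(−1.09×0.787)
= 5.327 × (0.8894 − 0.4241) + 2.319 × 0.4241 = 3.462 mg/L.
DO = 9.23 − 3.462 = 5.768 mg/L.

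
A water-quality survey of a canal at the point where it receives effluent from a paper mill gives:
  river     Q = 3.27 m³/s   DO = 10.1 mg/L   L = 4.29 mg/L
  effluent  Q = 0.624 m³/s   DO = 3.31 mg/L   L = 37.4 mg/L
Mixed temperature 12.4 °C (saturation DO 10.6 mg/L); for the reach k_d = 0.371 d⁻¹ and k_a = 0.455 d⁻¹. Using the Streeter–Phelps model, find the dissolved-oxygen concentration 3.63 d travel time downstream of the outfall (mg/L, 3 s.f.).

Mixed DO = (3.27×10.1 + 0.624×3.31)/(3.27+0.624) = 35.09/3.894 = 9.012 mg/L.
Mixed L₀ = (3.27×4.29 + 0.624×37.4)/(3.894) = 37.37/3.894 = 9.596 mg/L.
Initial deficit D₀ = C_s − DO₀ = 10.6 − 9.012 = 1.588 mg/L.
D(3.63) = [0.371×9.596/(0.455−0.371)](e^(−0.371×3.63) − e^(−0.455×3.63)) + 1.588 e^(−0.455×3.63)
= 42.38 × (0.2601 − 0.1917) + 1.588 × 0.1917 = 3.202 mg/L.
DO = 10.6 − 3.202 = 7.398 mg/L.

DO ≈ 7.40 mg/L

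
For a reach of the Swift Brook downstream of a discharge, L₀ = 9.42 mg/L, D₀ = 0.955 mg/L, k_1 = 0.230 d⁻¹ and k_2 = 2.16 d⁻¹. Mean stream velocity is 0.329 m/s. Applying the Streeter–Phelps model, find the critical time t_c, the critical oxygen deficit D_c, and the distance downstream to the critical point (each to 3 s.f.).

t_c = [1/(k_2−k_1)] ln[(k_2/k_1)(1 − D₀(k_2−k_1)/(k_1 L₀))]
= [1/(2.16−0.230)] ln[(2.16/0.230)(1 − 0.955×1.930/(0.230×9.42))]
= (1/1.930) ln[9.391 × 0.1493] = 0.5181 × ln(1.402) = 0.5181 × 0.3379 = 0.1751 d.
L(t_c) = L₀ e^(−k_1 t_c) = 9.42 × 0.9605 = 9.048 mg/L, and at the critical point k_2 D_c = k_1 L, so D_c = (0.230/2.16) × 9.048 = 0.9635 mg/L.
x_c = v t_c = 0.329 m/s × 0.1751 d × 86400 s/d = 4977 m ≈ 4.98 km.

t_c ≈ 0.175 d; D_c ≈ 0.963 mg/L; x_c ≈ 4.98 km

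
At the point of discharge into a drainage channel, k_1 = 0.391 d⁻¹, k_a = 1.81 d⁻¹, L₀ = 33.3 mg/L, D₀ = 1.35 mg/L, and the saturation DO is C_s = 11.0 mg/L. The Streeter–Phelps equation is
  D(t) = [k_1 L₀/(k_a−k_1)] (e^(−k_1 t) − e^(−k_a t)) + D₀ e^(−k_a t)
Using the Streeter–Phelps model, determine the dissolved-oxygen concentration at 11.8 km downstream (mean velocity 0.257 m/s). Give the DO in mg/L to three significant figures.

Travel time t = x/v = 11.8 km / (0.257 m/s) = 11800 m / 0.257 m/s = 45910 s = 0.5314 d.
k_1 L₀/(k_a−k_1) = 0.391×33.3/(1.81−0.391) = 13.02/1.419 = 9.176 mg/L.
e^(−k_1 t) = e^(−0.391×0.5314) = 0.8124; e^(−k_a t) = e^(−1.81×0.5314) = 0.3822.
D = 9.176 × (0.8124 − 0.3822) + 1.35 × 0.3822 = 3.947 + 0.5159 = 4.463 mg/L.
DO = C_s − D = 11.0 − 4.463 = 6.537 mg/L.

DO ≈ 6.54 mg/L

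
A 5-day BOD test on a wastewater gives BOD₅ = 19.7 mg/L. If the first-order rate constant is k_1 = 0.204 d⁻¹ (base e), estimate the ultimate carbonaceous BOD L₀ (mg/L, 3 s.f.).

BOD₅ = L₀(1 − e^(−5k_1)) ⇒ L₀ = BOD₅ / (1 − e^(−5×0.204))
= 19.7 / (1 − 0.3606) = 19.7 / 0.6394 = 30.81 mg/L.

L₀ ≈ 30.8 mg/L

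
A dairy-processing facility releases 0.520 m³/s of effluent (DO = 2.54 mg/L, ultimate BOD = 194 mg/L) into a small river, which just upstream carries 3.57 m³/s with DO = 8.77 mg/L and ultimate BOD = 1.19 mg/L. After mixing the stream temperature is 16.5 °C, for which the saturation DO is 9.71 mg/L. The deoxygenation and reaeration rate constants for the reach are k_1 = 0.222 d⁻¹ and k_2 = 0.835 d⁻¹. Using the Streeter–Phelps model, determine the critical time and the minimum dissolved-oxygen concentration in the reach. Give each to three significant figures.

Mixed DO = (3.57×8.77 + 0.520×2.54)/(3.57+0.520) = 32.63/4.090 = 7.978 mg/L.
Mixed L₀ = (3.57×1.19 + 0.520×194)/(4.090) = 105.1/4.090 = 25.70 mg/L.
Initial deficit D₀ = C_s − DO₀ = 9.71 − 7.978 = 1.732 mg/L.
t_c = (1/0.6130) ln[(0.835/0.222)(1 − 1.732×0.6130/(0.222×25.70))] = 1.631 × ln(3.061) = 1.825 d.
D_c = (0.222/0.835) × 25.70 × e^(−0.222×1.825) = 0.2659 × 25.70 × 0.6668 = 4.557 mg/L.
Minimum DO = 9.71 − 4.557 = 5.153 mg/L.

t_c ≈ 1.83 d; minimum DO ≈ 5.15 mg/L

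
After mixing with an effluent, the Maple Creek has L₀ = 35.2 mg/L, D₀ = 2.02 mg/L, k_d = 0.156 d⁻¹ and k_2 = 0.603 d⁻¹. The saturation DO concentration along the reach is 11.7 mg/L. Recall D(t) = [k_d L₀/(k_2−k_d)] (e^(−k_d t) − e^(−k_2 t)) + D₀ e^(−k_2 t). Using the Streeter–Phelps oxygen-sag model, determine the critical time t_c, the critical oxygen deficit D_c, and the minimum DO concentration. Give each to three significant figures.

t_c ≈ 2.62 d; D_c ≈ 6.05 mg/L; min DO ≈ 5.65 mg/L

At the critical point dD/dt = 0, so k_d L₀ e^(−k_d t) = k_2 D. Substituting D(t) from the Streeter–Phelps equation and solving for t gives
t_c = ln[(k_2/k_d)(1 − D₀(k_2−k_d)/(k_d L₀))] / (k_2−k_d).
Here k_2−k_d = 0.4470 d⁻¹ and 1 − D₀(k_2−k_d)/(k_d L₀) = 1 − 2.02×0.4470/(0.156×35.2) = 0.8356, so
t_c = ln(3.865 × 0.8356) / 0.4470 = 1.172 / 0.4470 = 2.623 d.
L(t_c) = L₀ e^(−k_d t_c) = 35.2 × 0.6642 = 23.38 mg/L, and at the critical point k_2 D_c = k_d L, so D_c = (0.156/0.603) × 23.38 = 6.049 mg/L.
Minimum DO = C_s − D_c = 11.7 − 6.049 = 5.651 mg/L.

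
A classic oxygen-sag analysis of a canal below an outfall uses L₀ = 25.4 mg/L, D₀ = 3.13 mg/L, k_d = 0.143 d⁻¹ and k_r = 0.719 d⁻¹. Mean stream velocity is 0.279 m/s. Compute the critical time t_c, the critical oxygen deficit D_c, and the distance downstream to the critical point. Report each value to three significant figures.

t_c = [1/(k_r−k_d)] ln[(k_r/k_d)(1 − D₀(k_r−k_d)/(k_d L₀))]
= [1/(0.719−0.143)] ln[(0.719/0.143)(1 − 3.13×0.5760/(0.143×25.4))]
= (1/0.5760) ln[5.028 × 0.5036] = 1.736 × ln(2.532) = 1.736 × 0.9291 = 1.613 d.
L(t_c) = L₀ e^(−k_d t_c) = 25.4 × 0.7940 = 20.17 mg/L, and at the critical point k_r D_c = k_d L, so D_c = (0.143/0.719) × 20.17 = 4.011 mg/L.
x_c = v t_c = 0.279 m/s × 1.613 d × 86400 s/d = 38880 m ≈ 38.9 km.

t_c ≈ 1.61 d; D_c ≈ 4.01 mg/L; x_c ≈ 38.9 km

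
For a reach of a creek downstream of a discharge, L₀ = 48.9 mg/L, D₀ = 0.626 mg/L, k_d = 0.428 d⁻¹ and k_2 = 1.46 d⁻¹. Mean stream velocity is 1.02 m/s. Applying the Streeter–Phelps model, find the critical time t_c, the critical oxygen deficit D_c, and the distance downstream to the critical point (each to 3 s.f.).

At the critical point dD/dt = 0, so k_d L₀ e^(−k_d t) = k_2 D. Substituting D(t) from the Streeter–Phelps equation and solving for t gives
t_c = ln[(k_2/k_d)(1 − D₀(k_2−k_d)/(k_d L₀))] / (k_2−k_d).
Here k_2−k_d = 1.032 d⁻¹ and 1 − D₀(k_2−k_d)/(k_d L₀) = 1 − 0.626×1.032/(0.428×48.9) = 0.9691, so
t_c = ln(3.411 × 0.9691) / 1.032 = 1.196 / 1.032 = 1.159 d.
L(t_c) = L₀ e^(−k_d t_c) = 48.9 × 0.6090 = 29.78 mg/L, and at the critical point k_2 D_c = k_d L, so D_c = (0.428/1.46) × 29.78 = 8.730 mg/L.
x_c = v t_c = 1.02 m/s × 1.159 d × 86400 s/d = 102100 m ≈ 102 km.

t_c ≈ 1.16 d; D_c ≈ 8.73 mg/L; x_c ≈ 102 km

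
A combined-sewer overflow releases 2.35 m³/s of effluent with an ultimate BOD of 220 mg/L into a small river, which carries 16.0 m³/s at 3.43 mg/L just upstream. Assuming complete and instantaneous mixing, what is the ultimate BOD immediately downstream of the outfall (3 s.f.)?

31.2 mg/L

Flow-weighted mixing: C = (Q_r C_r + Q_w C_w)/(Q_r + Q_w)
= (16.0×3.43 + 2.35×220)/(16.0 + 2.35) = 571.9/18.35 = 31.17 mg/L.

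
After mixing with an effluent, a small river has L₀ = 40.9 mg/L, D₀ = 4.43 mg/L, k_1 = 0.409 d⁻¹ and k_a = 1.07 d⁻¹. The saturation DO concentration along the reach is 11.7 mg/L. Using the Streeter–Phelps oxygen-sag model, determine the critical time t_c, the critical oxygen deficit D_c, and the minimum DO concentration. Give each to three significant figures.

At the critical point dD/dt = 0, so k_1 L₀ e^(−k_1 t) = k_a D. Substituting D(t) from the Streeter–Phelps equation and solving for t gives
t_c = ln[(k_a/k_1)(1 − D₀(k_a−k_1)/(k_1 L₀))] / (k_a−k_1).
Here k_a−k_1 = 0.6610 d⁻¹ and 1 − D₀(k_a−k_1)/(k_1 L₀) = 1 − 4.43×0.6610/(0.409×40.9) = 0.8250, so
t_c = ln(2.616 × 0.8250) / 0.6610 = 0.7693 / 0.6610 = 1.164 d.
D_c = (k_1/k_a) L₀ e^(−k_1 t_c) = (0.409/1.07) × 40.9 × e^(−0.409×1.164) = 0.3822 × 40.9 × 0.6213 = 9.713 mg/L.
Minimum DO = C_s − D_c = 11.7 − 9.713 = 1.987 mg/L.

t_c ≈ 1.16 d; D_c ≈ 9.71 mg/L; min DO ≈ 1.99 mg/L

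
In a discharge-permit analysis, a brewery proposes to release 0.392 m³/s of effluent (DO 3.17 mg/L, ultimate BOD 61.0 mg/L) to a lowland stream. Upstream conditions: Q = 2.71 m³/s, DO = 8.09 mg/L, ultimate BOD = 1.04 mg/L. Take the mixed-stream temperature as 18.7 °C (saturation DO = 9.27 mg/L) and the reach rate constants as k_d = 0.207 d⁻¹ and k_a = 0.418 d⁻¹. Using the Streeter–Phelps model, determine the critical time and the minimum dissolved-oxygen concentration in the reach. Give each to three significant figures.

t_c ≈ 2.19 d; minimum DO ≈ 6.56 mg/L

Mixed DO = (2.71×8.09 + 0.392×3.17)/(2.71+0.392) = 23.17/3.102 = 7.468 mg/L.
Mixed L₀ = (2.71×1.04 + 0.392×61.0)/(3.102) = 26.73/3.102 = 8.617 mg/L.
Initial deficit D₀ = C_s − DO₀ = 9.27 − 7.468 = 1.802 mg/L.
t_c = (1/0.2110) ln[(0.418/0.207)(1 − 1.802×0.2110/(0.207×8.617))] = 4.739 × ln(1.589) = 2.195 d.
D_c = (0.207/0.418) × 8.617 × e^(−0.207×2.195) = 0.4952 × 8.617 × 0.6349 = 2.709 mg/L.
Minimum DO = 9.27 − 2.709 = 6.561 mg/L.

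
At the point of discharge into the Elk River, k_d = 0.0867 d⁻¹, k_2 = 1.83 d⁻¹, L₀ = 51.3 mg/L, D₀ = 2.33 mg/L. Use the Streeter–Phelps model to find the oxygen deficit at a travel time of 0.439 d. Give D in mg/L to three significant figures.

k_d L₀/(k_2−k_d) = 0.0867×51.3/(1.83−0.0867) = 4.448/1.743 = 2.551 mg/L.
e^(−k_d t) = e^(−0.0867×0.4390) = 0.9627; e^(−k_2 t) = e^(−1.83×0.4390) = 0.4478.
D = 2.551 × (0.9627 − 0.4478) + 2.33 × 0.4478 = 1.314 + 1.043 = 2.357 mg/L.

D ≈ 2.36 mg/L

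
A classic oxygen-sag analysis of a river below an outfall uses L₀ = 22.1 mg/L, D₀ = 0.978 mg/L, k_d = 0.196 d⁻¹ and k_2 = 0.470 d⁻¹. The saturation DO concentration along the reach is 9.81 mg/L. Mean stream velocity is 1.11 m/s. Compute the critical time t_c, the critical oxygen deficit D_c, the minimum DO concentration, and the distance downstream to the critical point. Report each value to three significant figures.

t_c ≈ 2.96 d; D_c ≈ 5.16 mg/L; min DO ≈ 4.65 mg/L; x_c ≈ 284 km

t_c = [1/(k_2−k_d)] ln[(k_2/k_d)(1 − D₀(k_2−k_d)/(k_d L₀))]
= [1/(0.470−0.196)] ln[(0.470/0.196)(1 − 0.978×0.2740/(0.196×22.1))]
= (1/0.2740) ln[2.398 × 0.9381] = 3.650 × ln(2.250) = 3.650 × 0.8108 = 2.959 d.
D_c = (k_d/k_2) L₀ e^(−k_d t_c) = (0.196/0.470) × 22.1 × e^(−0.196×2.959) = 0.4170 × 22.1 × 0.5599 = 5.160 mg/L.
Minimum DO = C_s − D_c = 9.81 − 5.160 = 4.650 mg/L.
x_c = v t_c = 1.11 m/s × 2.959 d × 86400 s/d = 283800 m ≈ 284 km.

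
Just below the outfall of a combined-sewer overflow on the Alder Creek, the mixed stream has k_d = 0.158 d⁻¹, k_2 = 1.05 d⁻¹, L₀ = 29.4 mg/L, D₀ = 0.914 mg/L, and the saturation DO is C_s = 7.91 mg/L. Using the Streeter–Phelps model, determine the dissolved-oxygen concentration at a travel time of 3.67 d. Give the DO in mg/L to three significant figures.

DO ≈ 5.08 mg/L

k_d L₀/(k_2−k_d) = 0.158×29.4/(1.05−0.158) = 4.645/0.8920 = 5.208 mg/L.
e^(−k_d t) = e^(−0.158×3.670) = 0.5600; e^(−k_2 t) = e^(−1.05×3.670) = 0.02121.
D = 5.208 × (0.5600 − 0.02121) + 0.914 × 0.02121 = 2.806 + 0.01938 = 2.825 mg/L.
DO = C_s − D = 7.91 − 2.825 = 5.085 mg/L.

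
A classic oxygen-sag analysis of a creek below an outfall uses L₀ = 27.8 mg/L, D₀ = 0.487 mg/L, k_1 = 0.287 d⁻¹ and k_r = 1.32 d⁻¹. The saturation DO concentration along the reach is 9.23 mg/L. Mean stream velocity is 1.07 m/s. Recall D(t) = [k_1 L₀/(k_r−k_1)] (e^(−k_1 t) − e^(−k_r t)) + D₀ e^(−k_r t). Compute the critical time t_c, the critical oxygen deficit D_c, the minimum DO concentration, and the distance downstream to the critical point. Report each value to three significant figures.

t_c ≈ 1.41 d; D_c ≈ 4.03 mg/L; min DO ≈ 5.20 mg/L; x_c ≈ 131 km

At the critical point dD/dt = 0, so k_1 L₀ e^(−k_1 t) = k_r D. Substituting D(t) from the Streeter–Phelps equation and solving for t gives
t_c = ln[(k_r/k_1)(1 − D₀(k_r−k_1)/(k_1 L₀))] / (k_r−k_1).
Here k_r−k_1 = 1.033 d⁻¹ and 1 − D₀(k_r−k_1)/(k_1 L₀) = 1 − 0.487×1.033/(0.287×27.8) = 0.9369, so
t_c = ln(4.599 × 0.9369) / 1.033 = 1.461 / 1.033 = 1.414 d.
D_c = (k_1/k_r) L₀ e^(−k_1 t_c) = (0.287/1.32) × 27.8 × e^(−0.287×1.414) = 0.2174 × 27.8 × 0.6664 = 4.028 mg/L.
Minimum DO = C_s − D_c = 9.23 − 4.028 = 5.202 mg/L.
x_c = v t_c = 1.07 m/s × 1.414 d × 86400 s/d = 130700 m ≈ 131 km.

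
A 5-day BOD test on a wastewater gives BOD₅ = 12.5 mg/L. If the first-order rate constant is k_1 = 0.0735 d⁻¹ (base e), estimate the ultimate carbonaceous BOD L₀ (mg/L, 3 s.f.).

BOD₅ = L₀(1 − e^(−5k_1)) ⇒ L₀ = BOD₅ / (1 − e^(−5×0.0735))
= 12.5 / (1 − 0.6925) = 12.5 / 0.3075 = 40.65 mg/L.

L₀ ≈ 40.6 mg/L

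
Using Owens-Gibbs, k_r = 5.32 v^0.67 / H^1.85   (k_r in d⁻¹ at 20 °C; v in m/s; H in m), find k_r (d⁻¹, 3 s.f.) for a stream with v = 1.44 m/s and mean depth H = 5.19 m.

k_r ≈ 0.323 d⁻¹

k_r = 5.32 × 1.44^0.67 / 5.19^1.85 = 5.32 × 1.277 / 21.04 = 0.3228 d⁻¹.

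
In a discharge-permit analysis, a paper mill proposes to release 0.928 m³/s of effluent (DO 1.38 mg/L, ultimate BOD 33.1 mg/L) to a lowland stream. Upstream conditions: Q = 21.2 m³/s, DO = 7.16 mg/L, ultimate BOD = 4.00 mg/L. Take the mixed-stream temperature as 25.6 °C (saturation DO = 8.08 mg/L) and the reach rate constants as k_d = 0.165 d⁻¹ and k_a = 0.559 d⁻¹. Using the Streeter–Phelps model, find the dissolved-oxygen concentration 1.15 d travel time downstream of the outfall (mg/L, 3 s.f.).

DO ≈ 6.81 mg/L

Mixed DO = (21.2×7.16 + 0.928×1.38)/(21.2+0.928) = 153.1/22.13 = 6.918 mg/L.
Mixed L₀ = (21.2×4.00 + 0.928×33.1)/(22.13) = 115.5/22.13 = 5.220 mg/L.
Initial deficit D₀ = C_s − DO₀ = 8.08 − 6.918 = 1.162 mg/L.
D(1.15) = [0.165×5.220/(0.559−0.165)](e^(−0.165×1.15) − e^(−0.559×1.15)) + 1.162 e^(−0.559×1.15)
= 2.186 × (0.8272 − 0.5258) + 1.162 × 0.5258 = 1.270 mg/L.
DO = 8.08 − 1.270 = 6.810 mg/L.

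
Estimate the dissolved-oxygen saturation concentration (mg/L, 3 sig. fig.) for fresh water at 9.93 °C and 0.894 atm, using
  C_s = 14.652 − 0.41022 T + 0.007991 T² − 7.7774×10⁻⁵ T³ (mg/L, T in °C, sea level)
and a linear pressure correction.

C_s ≈ 10.1 mg/L

At sea level: C_s = 14.652 − 0.41022×9.93 + 0.007991×9.93² − 7.7774×10⁻⁵×9.93³ = 11.29 mg/L.
Pressure correction: C_s' = 11.29 × 0.894 = 10.09 mg/L.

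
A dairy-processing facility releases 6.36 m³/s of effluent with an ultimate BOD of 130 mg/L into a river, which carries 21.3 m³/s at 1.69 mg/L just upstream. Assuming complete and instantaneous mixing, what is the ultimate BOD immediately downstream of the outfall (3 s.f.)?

31.2 mg/L

Flow-weighted mixing: C = (Q_r C_r + Q_w C_w)/(Q_r + Q_w)
= (21.3×1.69 + 6.36×130)/(21.3 + 6.36) = 862.8/27.66 = 31.19 mg/L.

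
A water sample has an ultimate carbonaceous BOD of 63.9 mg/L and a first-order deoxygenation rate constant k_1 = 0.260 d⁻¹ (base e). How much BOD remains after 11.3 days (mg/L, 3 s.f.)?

L ≈ 3.38 mg/L

L_t = L₀ e^(−k_1 t) = 63.9 × e^(−0.260×11.3) = 63.9 × 0.05297 = 3.385 mg/L.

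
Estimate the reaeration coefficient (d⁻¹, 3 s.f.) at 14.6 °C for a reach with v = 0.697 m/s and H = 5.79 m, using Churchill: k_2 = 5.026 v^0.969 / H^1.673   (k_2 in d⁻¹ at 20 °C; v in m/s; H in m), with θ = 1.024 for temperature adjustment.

k_2(20) = 5.026 × 0.697^0.969 / 5.79^1.673 = 5.026 × 0.7048 / 18.88 = 0.1877 d⁻¹.
k_2(14.6) = 0.1877 × 1.024^(14.6−20) = 0.1877 × 0.8798 = 0.1651 d⁻¹.

k_2 ≈ 0.165 d⁻¹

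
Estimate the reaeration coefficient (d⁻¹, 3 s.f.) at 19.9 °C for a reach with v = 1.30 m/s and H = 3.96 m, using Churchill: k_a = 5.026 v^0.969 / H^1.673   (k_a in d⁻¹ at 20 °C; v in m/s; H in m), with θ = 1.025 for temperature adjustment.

k_a ≈ 0.647 d⁻¹

k_a(20) = 5.026 × 1.30^0.969 / 3.96^1.673 = 5.026 × 1.289 / 9.999 = 0.6482 d⁻¹.
k_a(19.9) = 0.6482 × 1.025^(19.9−20) = 0.6482 × 0.9975 = 0.6466 d⁻¹.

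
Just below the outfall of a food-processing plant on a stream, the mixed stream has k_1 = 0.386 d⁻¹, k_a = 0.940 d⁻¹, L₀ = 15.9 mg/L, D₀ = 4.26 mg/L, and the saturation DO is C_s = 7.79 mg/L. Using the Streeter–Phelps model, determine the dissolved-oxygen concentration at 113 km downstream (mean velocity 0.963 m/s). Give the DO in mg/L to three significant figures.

Travel time t = x/v = 113 km / (0.963 m/s) = 113000 m / 0.963 m/s = 117300 s = 1.358 d.
k_1 L₀/(k_a−k_1) = 0.386×15.9/(0.940−0.386) = 6.137/0.5540 = 11.08 mg/L.
e^(−k_1 t) = e^(−0.386×1.358) = 0.5920; e^(−k_a t) = e^(−0.940×1.358) = 0.2790.
D = 11.08 × (0.5920 − 0.2790) + 4.26 × 0.2790 = 3.468 + 1.188 = 4.656 mg/L.
DO = C_s − D = 7.79 − 4.656 = 3.134 mg/L.

DO ≈ 3.13 mg/L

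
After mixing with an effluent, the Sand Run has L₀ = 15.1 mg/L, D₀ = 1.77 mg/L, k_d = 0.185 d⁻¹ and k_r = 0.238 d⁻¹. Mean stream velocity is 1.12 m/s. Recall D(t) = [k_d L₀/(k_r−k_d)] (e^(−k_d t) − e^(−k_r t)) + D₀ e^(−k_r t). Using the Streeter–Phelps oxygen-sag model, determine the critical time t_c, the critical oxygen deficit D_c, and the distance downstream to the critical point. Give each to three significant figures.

With k_r/k_d = 1.286 and 1 − D₀(k_r−k_d)/(k_d L₀) = 0.9664,
t_c = ln(1.286 × 0.9664) / (0.238 − 0.185) = ln(1.243) / 0.05300 = 0.2178/0.05300 = 4.109 d.
L(t_c) = L₀ e^(−k_d t_c) = 15.1 × 0.4676 = 7.061 mg/L, and at the critical point k_r D_c = k_d L, so D_c = (0.185/0.238) × 7.061 = 5.489 mg/L.
x_c = v t_c = 1.12 m/s × 4.109 d × 86400 s/d = 397600 m ≈ 398 km.

t_c ≈ 4.11 d; D_c ≈ 5.49 mg/L; x_c ≈ 398 km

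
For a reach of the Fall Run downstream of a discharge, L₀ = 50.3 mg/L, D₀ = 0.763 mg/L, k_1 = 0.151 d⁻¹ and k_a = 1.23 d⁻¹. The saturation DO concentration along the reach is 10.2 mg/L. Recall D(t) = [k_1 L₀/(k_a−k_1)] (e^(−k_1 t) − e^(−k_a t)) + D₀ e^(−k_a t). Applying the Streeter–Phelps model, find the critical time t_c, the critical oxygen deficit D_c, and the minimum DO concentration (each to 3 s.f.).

With k_a/k_1 = 8.146 and 1 − D₀(k_a−k_1)/(k_1 L₀) = 0.8916,
t_c = ln(8.146 × 0.8916) / (1.23 − 0.151) = ln(7.263) / 1.079 = 1.983/1.079 = 1.838 d.
L(t_c) = L₀ e^(−k_1 t_c) = 50.3 × 0.7577 = 38.11 mg/L, and at the critical point k_a D_c = k_1 L, so D_c = (0.151/1.23) × 38.11 = 4.679 mg/L.
Minimum DO = C_s − D_c = 10.2 − 4.679 = 5.521 mg/L.

t_c ≈ 1.84 d; D_c ≈ 4.68 mg/L; min DO ≈ 5.52 mg/L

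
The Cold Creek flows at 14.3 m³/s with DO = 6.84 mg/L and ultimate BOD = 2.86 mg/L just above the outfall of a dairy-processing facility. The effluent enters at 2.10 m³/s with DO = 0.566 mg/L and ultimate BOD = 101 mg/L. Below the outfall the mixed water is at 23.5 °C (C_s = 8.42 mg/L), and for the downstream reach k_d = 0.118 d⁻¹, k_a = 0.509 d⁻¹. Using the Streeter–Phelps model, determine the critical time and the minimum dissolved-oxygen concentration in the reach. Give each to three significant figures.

Mixed DO = (14.3×6.84 + 2.10×0.566)/(14.3+2.10) = 99.00/16.40 = 6.037 mg/L.
Mixed L₀ = (14.3×2.86 + 2.10×101)/(16.40) = 253.0/16.40 = 15.43 mg/L.
Initial deficit D₀ = C_s − DO₀ = 8.42 − 6.037 = 2.383 mg/L.
t_c = (1/0.3910) ln[(0.509/0.118)(1 − 2.383×0.3910/(0.118×15.43))] = 2.558 × ln(2.105) = 1.904 d.
D_c = (0.118/0.509) × 15.43 × e^(−0.118×1.904) = 0.2318 × 15.43 × 0.7988 = 2.857 mg/L.
Minimum DO = 8.42 − 2.857 = 5.563 mg/L.

t_c ≈ 1.90 d; minimum DO ≈ 5.56 mg/L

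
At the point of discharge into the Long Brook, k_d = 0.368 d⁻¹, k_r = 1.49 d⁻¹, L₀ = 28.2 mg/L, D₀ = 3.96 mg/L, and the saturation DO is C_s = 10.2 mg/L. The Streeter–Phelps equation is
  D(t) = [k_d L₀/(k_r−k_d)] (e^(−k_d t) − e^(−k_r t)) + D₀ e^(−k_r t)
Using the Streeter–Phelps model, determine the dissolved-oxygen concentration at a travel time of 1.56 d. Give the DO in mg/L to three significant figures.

DO ≈ 5.51 mg/L

k_d L₀/(k_r−k_d) = 0.368×28.2/(1.49−0.368) = 10.38/1.122 = 9.249 mg/L.
e^(−k_d t) = e^(−0.368×1.560) = 0.5632; e^(−k_r t) = e^(−1.49×1.560) = 0.09784.
D = 9.249 × (0.5632 − 0.09784) + 3.96 × 0.09784 = 4.304 + 0.3875 = 4.692 mg/L.
DO = C_s − D = 10.2 − 4.692 = 5.508 mg/L.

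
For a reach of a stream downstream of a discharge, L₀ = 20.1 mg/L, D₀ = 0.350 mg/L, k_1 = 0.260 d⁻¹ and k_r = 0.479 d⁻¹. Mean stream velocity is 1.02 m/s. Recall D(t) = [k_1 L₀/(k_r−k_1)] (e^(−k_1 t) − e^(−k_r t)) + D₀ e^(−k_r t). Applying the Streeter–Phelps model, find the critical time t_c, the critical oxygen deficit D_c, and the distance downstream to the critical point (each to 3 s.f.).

t_c = [1/(k_r−k_1)] ln[(k_r/k_1)(1 − D₀(k_r−k_1)/(k_1 L₀))]
= [1/(0.479−0.260)] ln[(0.479/0.260)(1 − 0.350×0.2190/(0.260×20.1))]
= (1/0.2190) ln[1.842 × 0.9853] = 4.566 × ln(1.815) = 4.566 × 0.5962 = 2.723 d.
L(t_c) = L₀ e^(−k_1 t_c) = 20.1 × 0.4927 = 9.903 mg/L, and at the critical point k_r D_c = k_1 L, so D_c = (0.260/0.479) × 9.903 = 5.375 mg/L.
x_c = v t_c = 1.02 m/s × 2.723 d × 86400 s/d = 239900 m ≈ 240 km.

t_c ≈ 2.72 d; D_c ≈ 5.38 mg/L; x_c ≈ 240 km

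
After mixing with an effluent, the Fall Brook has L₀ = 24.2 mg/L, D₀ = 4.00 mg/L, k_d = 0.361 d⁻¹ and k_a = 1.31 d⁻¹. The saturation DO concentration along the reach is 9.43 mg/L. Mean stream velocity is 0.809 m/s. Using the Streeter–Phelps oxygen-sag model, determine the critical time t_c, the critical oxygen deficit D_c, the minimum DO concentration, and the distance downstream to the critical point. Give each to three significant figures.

t_c = [1/(k_a−k_d)] ln[(k_a/k_d)(1 − D₀(k_a−k_d)/(k_d L₀))]
= [1/(1.31−0.361)] ln[(1.31/0.361)(1 − 4.00×0.9490/(0.361×24.2))]
= (1/0.9490) ln[3.629 × 0.5655] = 1.054 × ln(2.052) = 1.054 × 0.7188 = 0.7575 d.
D_c = (k_d/k_a) L₀ e^(−k_d t_c) = (0.361/1.31) × 24.2 × e^(−0.361×0.7575) = 0.2756 × 24.2 × 0.7608 = 5.073 mg/L.
Minimum DO = C_s − D_c = 9.43 − 5.073 = 4.357 mg/L.
x_c = v t_c = 0.809 m/s × 0.7575 d × 86400 s/d = 52950 m ≈ 52.9 km.

t_c ≈ 0.757 d; D_c ≈ 5.07 mg/L; min DO ≈ 4.36 mg/L; x_c ≈ 52.9 km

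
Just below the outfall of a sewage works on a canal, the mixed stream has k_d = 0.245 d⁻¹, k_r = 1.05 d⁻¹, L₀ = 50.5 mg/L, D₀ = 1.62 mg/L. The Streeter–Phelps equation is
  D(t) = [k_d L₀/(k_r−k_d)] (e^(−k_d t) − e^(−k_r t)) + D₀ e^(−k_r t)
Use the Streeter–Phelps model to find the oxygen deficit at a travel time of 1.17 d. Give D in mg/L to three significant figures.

k_d L₀/(k_r−k_d) = 0.245×50.5/(1.05−0.245) = 12.37/0.8050 = 15.37 mg/L.
e^(−k_d t) = e^(−0.245×1.170) = 0.7508; e^(−k_r t) = e^(−1.05×1.170) = 0.2927.
D = 15.37 × (0.7508 − 0.2927) + 1.62 × 0.2927 = 7.040 + 0.4742 = 7.514 mg/L.

D ≈ 7.51 mg/L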